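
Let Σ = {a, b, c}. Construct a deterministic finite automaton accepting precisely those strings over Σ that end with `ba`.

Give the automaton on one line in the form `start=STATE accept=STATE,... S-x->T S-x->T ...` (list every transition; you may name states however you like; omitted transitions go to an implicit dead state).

start=q0 accept=q2 q0-a->q0 q0-b->q1 q0-c->q0 q1-a->q2 q1-b->q1 q1-c->q0 q2-a->q0 q2-b->q1 q2-c->q0

Remember how much of `ba` the current input suffix matches. State q0 means no match yet; q1 means the last symbol is `b`; q2 means the last 2 symbols are `ba`. Only q2 accepts. On a mismatch, fall back to the longest proper suffix that is still a prefix of `ba`.
A 3-state machine:
        a   b   c  
>  q0   q0  q1  q0 
   q1   q2  q1  q0 
 * q2   q0  q1  q0 
(> = start, * = accepting)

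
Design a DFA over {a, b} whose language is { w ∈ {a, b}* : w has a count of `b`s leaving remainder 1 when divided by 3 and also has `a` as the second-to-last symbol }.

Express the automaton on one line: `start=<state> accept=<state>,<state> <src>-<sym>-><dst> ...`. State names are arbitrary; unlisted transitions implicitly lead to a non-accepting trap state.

Build one automaton per condition and run them in lockstep. The first has 3 states tracking the count of `b`s modulo 3; the second has 7 states tracking the last 2 symbols read. A product state is a pair (one from each), accepting exactly when both do.
With 15 states:
          a    b  
>  q0     q1   q2 
   q1     q3   q4 
   q2     q5   q6 
   q3     q3   q4 
 * q4     q5   q6 
   q5     q7   q8 
   q6     q9  q10 
 * q7     q7   q8 
   q8     q9  q10 
   q9    q11  q12 
   q10   q13  q14 
   q11   q11  q12 
   q12   q13  q14 
   q13    q3   q4 
   q14    q5   q6 
(> = start, * = accepting)

start=q0 accept=q4,q7 q0-a->q1 q0-b->q2 q1-a->q3 q1-b->q4 q2-a->q5 q2-b->q6 q3-a->q3 q3-b->q4 q4-a->q5 q4-b->q6 q5-a->q7 q5-b->q8 q6-a->q9 q6-b->q10 q7-a->q7 q7-b->q8 q8-a->q9 q8-b->q10 q9-a->q11 q9-b->q12 q10-a->q13 q10-b->q14 q11-a->q11 q11-b->q12 q12-a->q13 q12-b->q14 q13-a->q3 q13-b->q4 q14-a->q5 q14-b->q6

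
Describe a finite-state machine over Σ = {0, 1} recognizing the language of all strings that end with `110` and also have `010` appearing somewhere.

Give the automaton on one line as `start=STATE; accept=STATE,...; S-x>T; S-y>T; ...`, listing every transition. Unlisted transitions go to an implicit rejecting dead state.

start=s0; accept=s6; s0-0>s1; s0-1>s0; s1-0>s1; s1-1>s2; s2-0>s3; s2-1>s0; s3-0>s3; s3-1>s4; s4-0>s3; s4-1>s5; s5-0>s6; s5-1>s5; s6-0>s3; s6-1>s4

Build one automaton per condition and run them in lockstep. One (4 states) tracks how much of the suffix `110` has currently been matched; the other (4 states) tracks whether and how much of `010` has been seen. Each combined state is a pair, one component from each; accept when both components accept. Minimizing collapses redundant product states.
With 7 states:
        0   1  
>  s0   s1  s0 
   s1   s1  s2 
   s2   s3  s0 
   s3   s3  s4 
   s4   s3  s5 
   s5   s6  s5 
 * s6   s3  s4 
(> = start, * = accepting)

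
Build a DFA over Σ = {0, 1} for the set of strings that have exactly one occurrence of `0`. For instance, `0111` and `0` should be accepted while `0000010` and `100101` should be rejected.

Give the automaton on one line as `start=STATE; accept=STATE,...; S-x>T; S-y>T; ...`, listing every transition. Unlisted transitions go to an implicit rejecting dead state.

start=A; accept=B; A-0>B; A-1>A; B-0>C; B-1>B; C-0>C; C-1>C

Count `0`s, saturating at 2: state A means no `0` yet, B means one `0` seen, C means more than one. Each `0` increments (capped at C); other symbols loop. Accept from {B}.
       0  1 
>  A   B  A 
 * B   C  B 
   C   C  C 
(> = start, * = accepting)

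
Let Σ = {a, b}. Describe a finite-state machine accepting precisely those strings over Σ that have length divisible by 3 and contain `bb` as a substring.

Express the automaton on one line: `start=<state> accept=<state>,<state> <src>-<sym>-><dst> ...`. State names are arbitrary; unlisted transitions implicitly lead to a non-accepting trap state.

start=s0 accept=s7 s0-a->s1 s0-b->s2 s1-a->s3 s1-b->s4 s2-a->s3 s2-b->s5 s3-a->s0 s3-b->s6 s4-a->s0 s4-b->s7 s5-a->s7 s5-b->s7 s6-a->s1 s6-b->s8 s7-a->s8 s7-b->s8 s8-a->s5 s8-b->s5

Run two small machines in parallel and take their product. One (3 states) tracks the input length modulo 3; the other (3 states) tracks whether and how much of `bb` has been seen. Each combined state is a pair, one component from each; accept when both components accept.
With 9 states:
        a   b  
>  s0   s1  s2 
   s1   s3  s4 
   s2   s3  s5 
   s3   s0  s6 
   s4   s0  s7 
   s5   s7  s7 
   s6   s1  s8 
 * s7   s8  s8 
   s8   s5  s5 
(> = start, * = accepting)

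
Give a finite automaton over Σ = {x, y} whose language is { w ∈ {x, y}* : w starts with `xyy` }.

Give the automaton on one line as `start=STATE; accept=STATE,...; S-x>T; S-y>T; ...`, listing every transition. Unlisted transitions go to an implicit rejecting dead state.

start=A; accept=D; A-x>B; A-y>E; B-x>E; B-y>C; C-x>E; C-y>D; D-x>D; D-y>D; E-x>E; E-y>E

Check the first 3 symbols one by one: A through C record how many have matched `xyy` so far; any wrong symbol goes to the dead state E. After all 3 match we enter the accepting sink D.
A 5-state machine:
       x  y 
>  A   B  E 
   B   E  C 
   C   E  D 
 * D   D  D 
   E   E  E 
(> = start, * = accepting)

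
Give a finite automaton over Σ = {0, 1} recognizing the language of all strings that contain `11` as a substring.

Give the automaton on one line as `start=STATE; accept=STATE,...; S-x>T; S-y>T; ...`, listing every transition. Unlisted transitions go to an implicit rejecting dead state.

start=s0; accept=s2; s0-0>s0; s0-1>s1; s1-0>s0; s1-1>s2; s2-0>s2; s2-1>s2

Track how much of `11` has been matched so far: state s0 is no progress, s2 is the absorbing accept state reached once `11` has occurred. Intermediate states record partial matches; on a mismatch, fall back to the longest reusable overlap.
With 3 states:
        0   1  
>  s0   s0  s1 
   s1   s0  s2 
 * s2   s2  s2 
(> = start, * = accepting)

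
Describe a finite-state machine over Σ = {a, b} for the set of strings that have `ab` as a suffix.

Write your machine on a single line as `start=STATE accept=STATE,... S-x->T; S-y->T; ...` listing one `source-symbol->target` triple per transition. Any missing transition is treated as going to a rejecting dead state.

Remember how much of `ab` the current input suffix matches. State S0 means no match yet; S1 means the last symbol is `a`; S2 means the last 2 symbols are `ab`. Only S2 accepts. On a mismatch, fall back to the longest proper suffix that is still a prefix of `ab`.
With 3 states:
        a   b  
>  S0   S1  S0 
   S1   S1  S2 
 * S2   S1  S0 
(> = start, * = accepting)

start=S0; accept=S2; S0-a->S1; S0-b->S0; S1-a->S1; S1-b->S2; S2-a->S1; S2-b->S0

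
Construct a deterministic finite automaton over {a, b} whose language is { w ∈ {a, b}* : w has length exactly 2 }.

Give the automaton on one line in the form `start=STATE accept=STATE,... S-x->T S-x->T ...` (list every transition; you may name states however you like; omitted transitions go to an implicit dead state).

start=S0 accept=S2 S0-a->S1 S0-b->S1 S1-a->S2 S1-b->S2 S2-a->S3 S2-b->S3 S3-a->S3 S3-b->S3

Count input length up to 3: every symbol moves from S0 toward S3, which means 'more than 2' and absorbs. Accept from {S2}.
        a   b  
>  S0   S1  S1 
   S1   S2  S2 
 * S2   S3  S3 
   S3   S3  S3 
(> = start, * = accepting)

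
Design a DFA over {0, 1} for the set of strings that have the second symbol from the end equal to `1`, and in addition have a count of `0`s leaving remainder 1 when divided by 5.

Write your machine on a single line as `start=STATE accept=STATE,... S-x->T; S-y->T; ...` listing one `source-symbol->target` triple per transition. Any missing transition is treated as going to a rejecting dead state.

Build one automaton per condition and run them in lockstep. One (7 states) tracks the last 2 symbols read; the other (5 states) tracks the count of `0`s modulo 5. Each combined state is a pair, one component from each; accept when both components accept.
          0    1  
>  q0     q1   q2 
   q1     q3   q4 
   q2     q5   q6 
   q3     q7   q8 
   q4     q9  q10 
 * q5     q3   q4 
   q6     q5   q6 
   q7    q11  q12 
   q8    q13  q14 
   q9     q7   q8 
 * q10    q9  q10 
   q11   q15  q16 
   q12   q17  q18 
   q13   q11  q12 
   q14   q13  q14 
   q15   q19  q20 
   q16   q21  q22 
   q17   q15  q16 
   q18   q17  q18 
   q19    q3   q4 
   q20    q5   q6 
   q21   q19  q20 
   q22   q21  q22 
(> = start, * = accepting)

start=q0; accept=q5,q10; q0-0->q1; q0-1->q2; q1-0->q3; q1-1->q4; q2-0->q5; q2-1->q6; q3-0->q7; q3-1->q8; q4-0->q9; q4-1->q10; q5-0->q3; q5-1->q4; q6-0->q5; q6-1->q6; q7-0->q11; q7-1->q12; q8-0->q13; q8-1->q14; q9-0->q7; q9-1->q8; q10-0->q9; q10-1->q10; q11-0->q15; q11-1->q16; q12-0->q17; q12-1->q18; q13-0->q11; q13-1->q12; q14-0->q13; q14-1->q14; q15-0->q19; q15-1->q20; q16-0->q21; q16-1->q22; q17-0->q15; q17-1->q16; q18-0->q17; q18-1->q18; q19-0->q3; q19-1->q4; q20-0->q5; q20-1->q6; q21-0->q19; q21-1->q20; q22-0->q21; q22-1->q22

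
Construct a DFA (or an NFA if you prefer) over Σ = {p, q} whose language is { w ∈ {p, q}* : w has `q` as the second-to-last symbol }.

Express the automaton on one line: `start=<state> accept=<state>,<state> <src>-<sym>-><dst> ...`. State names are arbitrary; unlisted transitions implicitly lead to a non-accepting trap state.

start=s0 accept=s5,s6 s0-p->s1 s0-q->s2 s1-p->s3 s1-q->s4 s2-p->s5 s2-q->s6 s3-p->s3 s3-q->s4 s4-p->s5 s4-q->s6 s5-p->s3 s5-q->s4 s6-p->s5 s6-q->s6

A DFA must remember the last 2 symbols (since which symbol is second-to-last isn't known until the input ends). Use one state per possible window of the last ≤2 symbols; accept from those whose window starts with `q`.
        p   q  
>  s0   s1  s2 
   s1   s3  s4 
   s2   s5  s6 
   s3   s3  s4 
   s4   s5  s6 
 * s5   s3  s4 
 * s6   s5  s6 
(> = start, * = accepting)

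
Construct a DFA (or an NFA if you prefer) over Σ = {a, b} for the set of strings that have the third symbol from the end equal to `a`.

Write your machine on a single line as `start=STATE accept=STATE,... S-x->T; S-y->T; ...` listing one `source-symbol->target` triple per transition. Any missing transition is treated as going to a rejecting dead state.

start=S0; accept=S7,S8,S9,S10; S0-a->S1; S0-b->S2; S1-a->S3; S1-b->S4; S2-a->S5; S2-b->S6; S3-a->S7; S3-b->S8; S4-a->S9; S4-b->S10; S5-a->S11; S5-b->S12; S6-a->S13; S6-b->S14; S7-a->S7; S7-b->S8; S8-a->S9; S8-b->S10; S9-a->S11; S9-b->S12; S10-a->S13; S10-b->S14; S11-a->S7; S11-b->S8; S12-a->S9; S12-b->S10; S13-a->S11; S13-b->S12; S14-a->S13; S14-b->S14

Because acceptance depends on a position counted from the end, the machine has to buffer the most recent 3 symbols. Make each state the string of the last up-to-3 symbols read; on input `x` shift the window left and append `x`. Accept when the buffered window has length 3 and begins with `a`.
15 states suffice.
          a    b  
>  S0     S1   S2 
   S1     S3   S4 
   S2     S5   S6 
   S3     S7   S8 
   S4     S9  S10 
   S5    S11  S12 
   S6    S13  S14 
 * S7     S7   S8 
 * S8     S9  S10 
 * S9    S11  S12 
 * S10   S13  S14 
   S11    S7   S8 
   S12    S9  S10 
   S13   S11  S12 
   S14   S13  S14 
(> = start, * = accepting)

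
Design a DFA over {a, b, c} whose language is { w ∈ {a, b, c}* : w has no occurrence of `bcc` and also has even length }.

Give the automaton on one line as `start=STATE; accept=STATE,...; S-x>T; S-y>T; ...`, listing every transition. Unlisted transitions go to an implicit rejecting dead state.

Run two small machines in parallel and take their product. The first has 4 states tracking partial matches of the forbidden pattern `bcc`; the second has 2 states tracking the input length modulo 2. A product state is a pair (one from each), accepting exactly when both do.
With 8 states:
        a   b   c  
>* q0   q1  q2  q1 
   q1   q0  q3  q0 
   q2   q0  q3  q4 
 * q3   q1  q2  q5 
 * q4   q1  q2  q6 
   q5   q0  q3  q7 
   q6   q7  q7  q7 
   q7   q6  q6  q6 
(> = start, * = accepting)

start=q0; accept=q0,q3,q4; q0-a>q1; q0-b>q2; q0-c>q1; q1-a>q0; q1-b>q3; q1-c>q0; q2-a>q0; q2-b>q3; q2-c>q4; q3-a>q1; q3-b>q2; q3-c>q5; q4-a>q1; q4-b>q2; q4-c>q6; q5-a>q0; q5-b>q3; q5-c>q7; q6-a>q7; q6-b>q7; q6-c>q7; q7-a>q6; q7-b>q6; q7-c>q6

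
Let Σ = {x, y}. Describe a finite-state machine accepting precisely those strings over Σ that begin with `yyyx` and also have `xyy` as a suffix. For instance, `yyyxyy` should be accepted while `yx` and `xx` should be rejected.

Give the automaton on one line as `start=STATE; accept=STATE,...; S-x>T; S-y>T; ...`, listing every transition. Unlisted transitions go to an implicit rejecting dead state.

start=S0; accept=S7; S0-x>S1; S0-y>S2; S1-x>S1; S1-y>S1; S2-x>S1; S2-y>S3; S3-x>S1; S3-y>S4; S4-x>S5; S4-y>S1; S5-x>S5; S5-y>S6; S6-x>S5; S6-y>S7; S7-x>S5; S7-y>S8; S8-x>S5; S8-y>S8

Handle the two conditions separately and then intersect. One (6 states) tracks whether the input so far still matches the prefix `yyyx`; the other (4 states) tracks how much of the suffix `xyy` has currently been matched. Each combined state is a pair, one component from each; accept when both components accept. Equivalent product states are then merged.
        x   y  
>  S0   S1  S2 
   S1   S1  S1 
   S2   S1  S3 
   S3   S1  S4 
   S4   S5  S1 
   S5   S5  S6 
   S6   S5  S7 
 * S7   S5  S8 
   S8   S5  S8 
(> = start, * = accepting)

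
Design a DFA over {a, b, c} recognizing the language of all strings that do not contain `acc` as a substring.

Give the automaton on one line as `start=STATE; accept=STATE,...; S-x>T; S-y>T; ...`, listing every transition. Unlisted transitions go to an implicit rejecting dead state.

start=s0; accept=s0,s1,s2; s0-a>s1; s0-b>s0; s0-c>s0; s1-a>s1; s1-b>s0; s1-c>s2; s2-a>s1; s2-b>s0; s2-c>s3; s3-a>s3; s3-b>s3; s3-c>s3

This is the complement of 'contains `acc`'. Use the same substring-matching states — s0 through s3 holding how much of `acc` has just been matched — but flip the accepting set: everything except the trap s3 accepts.
A 4-state machine:
        a   b   c  
>* s0   s1  s0  s0 
 * s1   s1  s0  s2 
 * s2   s1  s0  s3 
   s3   s3  s3  s3 
(> = start, * = accepting)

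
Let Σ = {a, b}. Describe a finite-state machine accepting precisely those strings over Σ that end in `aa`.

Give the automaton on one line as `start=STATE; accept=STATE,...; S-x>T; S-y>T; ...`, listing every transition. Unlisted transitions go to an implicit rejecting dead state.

start=q0; accept=q2; q0-a>q1; q0-b>q0; q1-a>q2; q1-b>q0; q2-a>q2; q2-b>q0

Remember how much of `aa` the current input suffix matches. State q0 means no match yet; q1 means the last symbol is `a`; q2 means the last 2 symbols are `aa`. Only q2 accepts. On a mismatch, fall back to the longest proper suffix that is still a prefix of `aa`.
A 3-state machine:
        a   b  
>  q0   q1  q0 
   q1   q2  q0 
 * q2   q2  q0 
(> = start, * = accepting)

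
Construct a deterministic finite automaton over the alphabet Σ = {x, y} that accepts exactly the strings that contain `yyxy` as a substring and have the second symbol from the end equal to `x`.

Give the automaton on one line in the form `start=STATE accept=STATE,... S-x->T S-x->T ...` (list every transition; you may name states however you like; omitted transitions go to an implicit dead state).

Run two small machines in parallel and take their product. The first has 5 states tracking whether and how much of `yyxy` has been seen; the second has 7 states tracking the last 2 symbols read. A product state is a pair (one from each), accepting exactly when both do.
With 12 states:
          x    y  
>  S0     S1   S2 
   S1     S3   S4 
   S2     S5   S6 
   S3     S3   S4 
   S4     S5   S6 
   S5     S3   S4 
   S6     S7   S6 
   S7     S3   S8 
 * S8     S9  S10 
   S9    S11   S8 
   S10    S9  S10 
 * S11   S11   S8 
(> = start, * = accepting)

start=S0 accept=S8,S11 S0-x->S1 S0-y->S2 S1-x->S3 S1-y->S4 S2-x->S5 S2-y->S6 S3-x->S3 S3-y->S4 S4-x->S5 S4-y->S6 S5-x->S3 S5-y->S4 S6-x->S7 S6-y->S6 S7-x->S3 S7-y->S8 S8-x->S9 S8-y->S10 S9-x->S11 S9-y->S8 S10-x->S9 S10-y->S10 S11-x->S11 S11-y->S8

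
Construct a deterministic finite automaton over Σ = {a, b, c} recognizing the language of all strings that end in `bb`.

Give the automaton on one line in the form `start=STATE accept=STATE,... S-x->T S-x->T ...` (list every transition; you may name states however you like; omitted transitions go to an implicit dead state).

start=q0 accept=q2 q0-a->q0 q0-b->q1 q0-c->q0 q1-a->q0 q1-b->q2 q1-c->q0 q2-a->q0 q2-b->q2 q2-c->q0

Remember how much of `bb` the current input suffix matches. State q0 means no match yet; q1 means the last symbol is `b`; q2 means the last 2 symbols are `bb`. Only q2 accepts. On a mismatch, fall back to the longest proper suffix that is still a prefix of `bb`.
With 3 states:
        a   b   c  
>  q0   q0  q1  q0 
   q1   q0  q2  q0 
 * q2   q0  q2  q0 
(> = start, * = accepting)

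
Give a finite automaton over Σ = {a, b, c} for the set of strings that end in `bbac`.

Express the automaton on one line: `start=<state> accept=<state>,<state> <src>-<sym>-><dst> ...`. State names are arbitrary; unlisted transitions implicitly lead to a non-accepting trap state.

Let each state record the length of the longest suffix of the input read so far that is also a prefix of `bbac`. s1 means the last symbol is `b`; s2 means the last 2 symbols are `bb`; s3 means the last 3 symbols are `bba`; s4 means the last 4 symbols are `bbac`. Accept only at s4, where the string currently ends in `bbac`.
5 states suffice.
        a   b   c  
>  s0   s0  s1  s0 
   s1   s0  s2  s0 
   s2   s3  s2  s0 
   s3   s0  s1  s4 
 * s4   s0  s1  s0 
(> = start, * = accepting)

start=s0 accept=s4 s0-a->s0 s0-b->s1 s0-c->s0 s1-a->s0 s1-b->s2 s1-c->s0 s2-a->s3 s2-b->s2 s2-c->s0 s3-a->s0 s3-b->s1 s3-c->s4 s4-a->s0 s4-b->s1 s4-c->s0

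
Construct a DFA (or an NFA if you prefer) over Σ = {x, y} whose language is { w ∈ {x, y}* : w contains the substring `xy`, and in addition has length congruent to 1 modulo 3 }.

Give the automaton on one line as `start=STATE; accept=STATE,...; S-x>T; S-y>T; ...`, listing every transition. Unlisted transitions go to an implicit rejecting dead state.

start=S0; accept=S8; S0-x>S1; S0-y>S2; S1-x>S3; S1-y>S4; S2-x>S3; S2-y>S5; S3-x>S6; S3-y>S7; S4-x>S7; S4-y>S7; S5-x>S6; S5-y>S0; S6-x>S1; S6-y>S8; S7-x>S8; S7-y>S8; S8-x>S4; S8-y>S4

Handle the two conditions separately and then intersect. One (3 states) tracks whether and how much of `xy` has been seen; the other (3 states) tracks the input length modulo 3. Each combined state is a pair, one component from each; accept when both components accept.
A 9-state machine:
        x   y  
>  S0   S1  S2 
   S1   S3  S4 
   S2   S3  S5 
   S3   S6  S7 
   S4   S7  S7 
   S5   S6  S0 
   S6   S1  S8 
   S7   S8  S8 
 * S8   S4  S4 
(> = start, * = accepting)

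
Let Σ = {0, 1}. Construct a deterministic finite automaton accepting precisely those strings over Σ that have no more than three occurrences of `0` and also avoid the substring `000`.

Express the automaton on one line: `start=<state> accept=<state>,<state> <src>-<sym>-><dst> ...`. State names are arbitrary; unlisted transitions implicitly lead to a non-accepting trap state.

start=q0 accept=q0,q1,q2,q3,q5,q6 q0-0->q1 q0-1->q0 q1-0->q2 q1-1->q3 q2-0->q4 q2-1->q5 q3-0->q5 q3-1->q3 q4-0->q4 q4-1->q4 q5-0->q6 q5-1->q5 q6-0->q4 q6-1->q6

Handle the two conditions separately and then intersect. The first has 5 states tracking the count of `0`s, saturating at 4; the second has 4 states tracking partial matches of the forbidden pattern `000`. A product state is a pair (one from each), accepting exactly when both do. Minimizing collapses redundant product states.
With 7 states:
        0   1  
>* q0   q1  q0 
 * q1   q2  q3 
 * q2   q4  q5 
 * q3   q5  q3 
   q4   q4  q4 
 * q5   q6  q5 
 * q6   q4  q6 
(> = start, * = accepting)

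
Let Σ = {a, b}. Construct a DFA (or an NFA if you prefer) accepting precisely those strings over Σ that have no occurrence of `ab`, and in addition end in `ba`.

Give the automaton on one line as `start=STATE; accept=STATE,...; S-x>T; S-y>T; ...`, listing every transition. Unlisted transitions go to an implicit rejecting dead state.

start=q0; accept=q4; q0-a>q1; q0-b>q2; q1-a>q1; q1-b>q3; q2-a>q4; q2-b>q2; q3-a>q5; q3-b>q3; q4-a>q1; q4-b>q3; q5-a>q6; q5-b>q3; q6-a>q6; q6-b>q3

Handle the two conditions separately and then intersect. The first has 3 states tracking partial matches of the forbidden pattern `ab`; the second has 3 states tracking how much of the suffix `ba` has currently been matched. A product state is a pair (one from each), accepting exactly when both do.
A 7-state machine:
        a   b  
>  q0   q1  q2 
   q1   q1  q3 
   q2   q4  q2 
   q3   q5  q3 
 * q4   q1  q3 
   q5   q6  q3 
   q6   q6  q3 
(> = start, * = accepting)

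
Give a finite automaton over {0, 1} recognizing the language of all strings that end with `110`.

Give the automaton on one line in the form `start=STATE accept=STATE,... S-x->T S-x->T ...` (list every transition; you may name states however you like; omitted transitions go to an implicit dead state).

Remember how much of `110` the current input suffix matches. State q0 means no match yet; q1 means the last symbol is `1`; q2 means the last 2 symbols are `11`; q3 means the last 3 symbols are `110`. Only q3 accepts. On a mismatch, fall back to the longest proper suffix that is still a prefix of `110`.
With 4 states:
        0   1  
>  q0   q0  q1 
   q1   q0  q2 
   q2   q3  q2 
 * q3   q0  q1 
(> = start, * = accepting)

start=q0 accept=q3 q0-0->q0 q0-1->q1 q1-0->q0 q1-1->q2 q2-0->q3 q2-1->q2 q3-0->q0 q3-1->q1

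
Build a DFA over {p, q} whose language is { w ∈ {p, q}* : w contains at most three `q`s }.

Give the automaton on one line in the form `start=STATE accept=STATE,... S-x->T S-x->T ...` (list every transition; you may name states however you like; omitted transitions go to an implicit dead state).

start=A accept=A,B,C,D A-p->A A-q->B B-p->B B-q->C C-p->C C-q->D D-p->D D-q->E E-p->E E-q->E

Count `q`s, saturating at 4: states A through D mean 0 through 3 `q`s seen; E means more than 3. Each `q` increments (capped at E); other symbols loop. Accept from {A, B, C, D}.
       p  q 
>* A   A  B 
 * B   B  C 
 * C   C  D 
 * D   D  E 
   E   E  E 
(> = start, * = accepting)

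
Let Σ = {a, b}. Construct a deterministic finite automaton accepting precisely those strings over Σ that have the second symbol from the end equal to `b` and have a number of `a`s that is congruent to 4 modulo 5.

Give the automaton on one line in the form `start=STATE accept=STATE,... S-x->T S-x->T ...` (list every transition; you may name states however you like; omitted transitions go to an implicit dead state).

start=S0 accept=S7,S8 S0-a->S1 S0-b->S0 S1-a->S2 S1-b->S1 S2-a->S3 S2-b->S2 S3-a->S4 S3-b->S5 S4-a->S0 S4-b->S6 S5-a->S7 S5-b->S5 S6-a->S0 S6-b->S8 S7-a->S0 S7-b->S6 S8-a->S0 S8-b->S8

Build one automaton per condition and run them in lockstep. The first has 7 states tracking the last 2 symbols read; the second has 5 states tracking the count of `a`s modulo 5. A product state is a pair (one from each), accepting exactly when both do. After merging equivalent states the machine shrinks.
        a   b  
>  S0   S1  S0 
   S1   S2  S1 
   S2   S3  S2 
   S3   S4  S5 
   S4   S0  S6 
   S5   S7  S5 
   S6   S0  S8 
 * S7   S0  S6 
 * S8   S0  S8 
(> = start, * = accepting)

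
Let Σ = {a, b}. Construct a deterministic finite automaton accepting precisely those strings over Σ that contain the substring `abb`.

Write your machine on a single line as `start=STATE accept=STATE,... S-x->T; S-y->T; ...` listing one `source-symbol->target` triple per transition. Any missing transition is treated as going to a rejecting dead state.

Track how much of `abb` has been matched so far: state s0 is no progress, s3 is the absorbing accept state reached once `abb` has occurred. Intermediate states record partial matches; on a mismatch, fall back to the longest reusable overlap.
With 4 states:
        a   b  
>  s0   s1  s0 
   s1   s1  s2 
   s2   s1  s3 
 * s3   s3  s3 
(> = start, * = accepting)

start=s0; accept=s3; s0-a->s1; s0-b->s0; s1-a->s1; s1-b->s2; s2-a->s1; s2-b->s3; s3-a->s3; s3-b->s3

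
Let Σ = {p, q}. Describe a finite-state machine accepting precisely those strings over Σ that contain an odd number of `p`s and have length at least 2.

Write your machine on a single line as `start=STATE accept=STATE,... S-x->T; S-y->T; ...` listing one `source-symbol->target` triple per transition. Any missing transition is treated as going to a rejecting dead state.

Run two small machines in parallel and take their product. One (2 states) tracks the count of `p`s modulo 2; the other (4 states) tracks the input length, saturating at 3. Each combined state is a pair, one component from each; accept when both components accept.
With 7 states:
        p   q  
>  S0   S1  S2 
   S1   S3  S4 
   S2   S4  S3 
   S3   S5  S6 
 * S4   S6  S5 
 * S5   S6  S5 
   S6   S5  S6 
(> = start, * = accepting)

start=S0; accept=S4,S5; S0-p->S1; S0-q->S2; S1-p->S3; S1-q->S4; S2-p->S4; S2-q->S3; S3-p->S5; S3-q->S6; S4-p->S6; S4-q->S5; S5-p->S6; S5-q->S5; S6-p->S5; S6-q->S6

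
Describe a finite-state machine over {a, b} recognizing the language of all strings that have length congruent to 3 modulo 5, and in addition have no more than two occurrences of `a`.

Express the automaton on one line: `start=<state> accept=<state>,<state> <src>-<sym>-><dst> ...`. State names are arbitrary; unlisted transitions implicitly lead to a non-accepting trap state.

start=S0 accept=S7,S8,S9 S0-a->S1 S0-b->S2 S1-a->S3 S1-b->S4 S2-a->S4 S2-b->S5 S3-a->S6 S3-b->S7 S4-a->S7 S4-b->S8 S5-a->S8 S5-b->S9 S6-a->S6 S6-b->S6 S7-a->S6 S7-b->S10 S8-a->S10 S8-b->S11 S9-a->S11 S9-b->S12 S10-a->S6 S10-b->S13 S11-a->S13 S11-b->S14 S12-a->S14 S12-b->S0 S13-a->S6 S13-b->S15 S14-a->S15 S14-b->S1 S15-a->S6 S15-b->S3

Handle the two conditions separately and then intersect. One (5 states) tracks the input length modulo 5; the other (4 states) tracks the count of `a`s, saturating at 3. Each combined state is a pair, one component from each; accept when both components accept. After merging equivalent states the machine shrinks.
          a    b  
>  S0     S1   S2 
   S1     S3   S4 
   S2     S4   S5 
   S3     S6   S7 
   S4     S7   S8 
   S5     S8   S9 
   S6     S6   S6 
 * S7     S6  S10 
 * S8    S10  S11 
 * S9    S11  S12 
   S10    S6  S13 
   S11   S13  S14 
   S12   S14   S0 
   S13    S6  S15 
   S14   S15   S1 
   S15    S6   S3 
(> = start, * = accepting)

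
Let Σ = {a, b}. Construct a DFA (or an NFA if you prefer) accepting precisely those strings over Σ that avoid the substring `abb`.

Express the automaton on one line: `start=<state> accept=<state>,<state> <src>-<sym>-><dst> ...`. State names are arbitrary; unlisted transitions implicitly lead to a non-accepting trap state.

This is the complement of 'contains `abb`'. Use the same substring-matching states — q0 through q3 holding how much of `abb` has just been matched — but flip the accepting set: everything except the trap q3 accepts.
With 4 states:
        a   b  
>* q0   q1  q0 
 * q1   q1  q2 
 * q2   q1  q3 
   q3   q3  q3 
(> = start, * = accepting)

start=q0 accept=q0,q1,q2 q0-a->q1 q0-b->q0 q1-a->q1 q1-b->q2 q2-a->q1 q2-b->q3 q3-a->q3 q3-b->q3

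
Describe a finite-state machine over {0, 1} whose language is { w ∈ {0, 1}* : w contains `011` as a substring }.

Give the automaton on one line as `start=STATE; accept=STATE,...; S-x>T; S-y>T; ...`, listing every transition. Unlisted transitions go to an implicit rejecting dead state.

start=s0; accept=s3; s0-0>s1; s0-1>s0; s1-0>s1; s1-1>s2; s2-0>s1; s2-1>s3; s3-0>s3; s3-1>s3

States s0..s2 record the length of the longest prefix of `011` that matches the current input suffix. Reaching s3 means `011` has been seen, and we stay there forever. Accept from s3.
        0   1  
>  s0   s1  s0 
   s1   s1  s2 
   s2   s1  s3 
 * s3   s3  s3 
(> = start, * = accepting)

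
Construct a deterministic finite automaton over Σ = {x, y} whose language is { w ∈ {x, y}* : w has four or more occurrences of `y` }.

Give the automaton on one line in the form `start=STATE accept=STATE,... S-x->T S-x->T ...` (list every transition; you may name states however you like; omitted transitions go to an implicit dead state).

Count `y`s, saturating at 5: states q0 through q4 mean 0 through 4 `y`s seen; q5 means more than 4. Each `y` increments (capped at q5); other symbols loop. Accept from {q4, q5}.
6 states suffice.
        x   y  
>  q0   q0  q1 
   q1   q1  q2 
   q2   q2  q3 
   q3   q3  q4 
 * q4   q4  q5 
 * q5   q5  q5 
(> = start, * = accepting)

start=q0 accept=q4,q5 q0-x->q0 q0-y->q1 q1-x->q1 q1-y->q2 q2-x->q2 q2-y->q3 q3-x->q3 q3-y->q4 q4-x->q4 q4-y->q5 q5-x->q5 q5-y->q5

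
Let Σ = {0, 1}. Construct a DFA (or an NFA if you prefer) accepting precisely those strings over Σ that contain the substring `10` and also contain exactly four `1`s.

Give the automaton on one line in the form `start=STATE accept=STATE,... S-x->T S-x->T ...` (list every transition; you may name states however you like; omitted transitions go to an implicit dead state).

Run two small machines in parallel and take their product. One (3 states) tracks whether and how much of `10` has been seen; the other (6 states) tracks the count of `1`s, saturating at 5. Each combined state is a pair, one component from each; accept when both components accept. Equivalent product states are then merged.
A 10-state machine:
        0   1  
>  s0   s0  s1 
   s1   s2  s3 
   s2   s2  s4 
   s3   s4  s5 
   s4   s4  s6 
   s5   s6  s7 
   s6   s6  s8 
   s7   s8  s9 
 * s8   s8  s9 
   s9   s9  s9 
(> = start, * = accepting)

start=s0 accept=s8 s0-0->s0 s0-1->s1 s1-0->s2 s1-1->s3 s2-0->s2 s2-1->s4 s3-0->s4 s3-1->s5 s4-0->s4 s4-1->s6 s5-0->s6 s5-1->s7 s6-0->s6 s6-1->s8 s7-0->s8 s7-1->s9 s8-0->s8 s8-1->s9 s9-0->s9 s9-1->s9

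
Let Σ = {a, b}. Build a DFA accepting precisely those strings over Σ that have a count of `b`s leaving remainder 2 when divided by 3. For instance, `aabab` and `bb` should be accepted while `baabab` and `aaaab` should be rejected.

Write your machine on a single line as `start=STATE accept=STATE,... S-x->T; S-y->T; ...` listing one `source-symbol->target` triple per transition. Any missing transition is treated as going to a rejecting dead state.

The only thing that matters is how many `b`s have appeared, reduced mod 3. Use one state per residue: q0 for 0, …, q2 for 2. Reading `b` moves to the next residue; anything else stays put. q2 is accepting.
A 3-state machine:
        a   b  
>  q0   q0  q1 
   q1   q1  q2 
 * q2   q2  q0 
(> = start, * = accepting)

start=q0; accept=q2; q0-a->q0; q0-b->q1; q1-a->q1; q1-b->q2; q2-a->q2; q2-b->q0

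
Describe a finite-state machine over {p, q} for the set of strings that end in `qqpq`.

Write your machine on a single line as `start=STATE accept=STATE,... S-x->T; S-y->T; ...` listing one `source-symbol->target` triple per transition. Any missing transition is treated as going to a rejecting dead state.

Let each state record the length of the longest suffix of the input read so far that is also a prefix of `qqpq`. B means the last symbol is `q`; C means the last 2 symbols are `qq`; D means the last 3 symbols are `qqp`; E means the last 4 symbols are `qqpq`. Accept only at E, where the string currently ends in `qqpq`.
A 5-state machine:
       p  q 
>  A   A  B 
   B   A  C 
   C   D  C 
   D   A  E 
 * E   A  C 
(> = start, * = accepting)

start=A; accept=E; A-p->A; A-q->B; B-p->A; B-q->C; C-p->D; C-q->C; D-p->A; D-q->E; E-p->A; E-q->C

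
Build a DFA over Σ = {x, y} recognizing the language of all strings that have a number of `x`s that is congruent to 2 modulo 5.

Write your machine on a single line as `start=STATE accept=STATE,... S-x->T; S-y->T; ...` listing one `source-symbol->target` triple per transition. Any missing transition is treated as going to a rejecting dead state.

Keep the running count of `x`s modulo 5: each `x` advances along the cycle S0 → S1 → S2 → S3 → S4 → S0 while other symbols loop. Accept at S2.
        x   y  
>  S0   S1  S0 
   S1   S2  S1 
 * S2   S3  S2 
   S3   S4  S3 
   S4   S0  S4 
(> = start, * = accepting)

start=S0; accept=S2; S0-x->S1; S0-y->S0; S1-x->S2; S1-y->S1; S2-x->S3; S2-y->S2; S3-x->S4; S3-y->S3; S4-x->S0; S4-y->S4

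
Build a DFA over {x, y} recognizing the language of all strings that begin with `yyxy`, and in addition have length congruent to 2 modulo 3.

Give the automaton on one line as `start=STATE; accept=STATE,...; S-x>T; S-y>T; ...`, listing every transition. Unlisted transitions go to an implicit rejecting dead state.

Handle the two conditions separately and then intersect. The first has 6 states tracking whether the input so far still matches the prefix `yyxy`; the second has 3 states tracking the input length modulo 3. A product state is a pair (one from each), accepting exactly when both do.
A 10-state machine:
        x   y  
>  s0   s1  s2 
   s1   s3  s3 
   s2   s3  s4 
   s3   s5  s5 
   s4   s6  s5 
   s5   s1  s1 
   s6   s1  s7 
   s7   s8  s8 
 * s8   s9  s9 
   s9   s7  s7 
(> = start, * = accepting)

start=s0; accept=s8; s0-x>s1; s0-y>s2; s1-x>s3; s1-y>s3; s2-x>s3; s2-y>s4; s3-x>s5; s3-y>s5; s4-x>s6; s4-y>s5; s5-x>s1; s5-y>s1; s6-x>s1; s6-y>s7; s7-x>s8; s7-y>s8; s8-x>s9; s8-y>s9; s9-x>s7; s9-y>s7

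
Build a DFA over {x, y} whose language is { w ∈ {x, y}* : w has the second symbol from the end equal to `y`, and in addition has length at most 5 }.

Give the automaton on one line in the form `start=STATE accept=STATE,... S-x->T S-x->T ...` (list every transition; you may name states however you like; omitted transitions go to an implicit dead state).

Run two small machines in parallel and take their product. One (7 states) tracks the last 2 symbols read; the other (7 states) tracks the input length, saturating at 6. Each combined state is a pair, one component from each; accept when both components accept. Equivalent product states are then merged.
          x    y  
>  s0     s1   s2 
   s1     s3   s4 
   s2     s5   s6 
   s3     s7   s8 
   s4     s9  s10 
 * s5     s7   s8 
 * s6     s9  s10 
   s7    s11  s12 
   s8    s13  s14 
 * s9    s11  s12 
 * s10   s13  s14 
   s11   s11  s11 
   s12   s13  s13 
 * s13   s11  s11 
 * s14   s13  s13 
(> = start, * = accepting)

start=s0 accept=s5,s6,s9,s10,s13,s14 s0-x->s1 s0-y->s2 s1-x->s3 s1-y->s4 s2-x->s5 s2-y->s6 s3-x->s7 s3-y->s8 s4-x->s9 s4-y->s10 s5-x->s7 s5-y->s8 s6-x->s9 s6-y->s10 s7-x->s11 s7-y->s12 s8-x->s13 s8-y->s14 s9-x->s11 s9-y->s12 s10-x->s13 s10-y->s14 s11-x->s11 s11-y->s11 s12-x->s13 s12-y->s13 s13-x->s11 s13-y->s11 s14-x->s13 s14-y->s13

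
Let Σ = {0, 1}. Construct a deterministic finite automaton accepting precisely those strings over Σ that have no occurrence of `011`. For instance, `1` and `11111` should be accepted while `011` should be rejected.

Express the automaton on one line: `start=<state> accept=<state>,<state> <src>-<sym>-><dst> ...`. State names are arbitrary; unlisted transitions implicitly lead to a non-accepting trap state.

This is the complement of 'contains `011`'. Use the same substring-matching states — s0 through s3 holding how much of `011` has just been matched — but flip the accepting set: everything except the trap s3 accepts.
4 states suffice.
        0   1  
>* s0   s1  s0 
 * s1   s1  s2 
 * s2   s1  s3 
   s3   s3  s3 
(> = start, * = accepting)

start=s0 accept=s0,s1,s2 s0-0->s1 s0-1->s0 s1-0->s1 s1-1->s2 s2-0->s1 s2-1->s3 s3-0->s3 s3-1->s3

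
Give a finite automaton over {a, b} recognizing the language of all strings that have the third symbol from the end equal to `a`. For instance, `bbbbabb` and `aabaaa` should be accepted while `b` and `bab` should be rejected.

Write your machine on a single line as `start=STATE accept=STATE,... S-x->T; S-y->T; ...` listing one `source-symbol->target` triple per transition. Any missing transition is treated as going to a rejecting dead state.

start=q0; accept=q7,q8,q9,q10; q0-a->q1; q0-b->q2; q1-a->q3; q1-b->q4; q2-a->q5; q2-b->q6; q3-a->q7; q3-b->q8; q4-a->q9; q4-b->q10; q5-a->q11; q5-b->q12; q6-a->q13; q6-b->q14; q7-a->q7; q7-b->q8; q8-a->q9; q8-b->q10; q9-a->q11; q9-b->q12; q10-a->q13; q10-b->q14; q11-a->q7; q11-b->q8; q12-a->q9; q12-b->q10; q13-a->q11; q13-b->q12; q14-a->q13; q14-b->q14

Because acceptance depends on a position counted from the end, the machine has to buffer the most recent 3 symbols. Make each state the string of the last up-to-3 symbols read; on input `x` shift the window left and append `x`. Accept when the buffered window has length 3 and begins with `a`.
          a    b  
>  q0     q1   q2 
   q1     q3   q4 
   q2     q5   q6 
   q3     q7   q8 
   q4     q9  q10 
   q5    q11  q12 
   q6    q13  q14 
 * q7     q7   q8 
 * q8     q9  q10 
 * q9    q11  q12 
 * q10   q13  q14 
   q11    q7   q8 
   q12    q9  q10 
   q13   q11  q12 
   q14   q13  q14 
(> = start, * = accepting)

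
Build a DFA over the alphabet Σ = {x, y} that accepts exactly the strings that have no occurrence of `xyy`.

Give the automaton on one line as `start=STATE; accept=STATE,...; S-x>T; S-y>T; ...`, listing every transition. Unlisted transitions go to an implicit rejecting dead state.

start=q0; accept=q0,q1,q2; q0-x>q1; q0-y>q0; q1-x>q1; q1-y>q2; q2-x>q1; q2-y>q3; q3-x>q3; q3-y>q3

This is the complement of 'contains `xyy`'. Use the same substring-matching states — q0 through q3 holding how much of `xyy` has just been matched — but flip the accepting set: everything except the trap q3 accepts.
        x   y  
>* q0   q1  q0 
 * q1   q1  q2 
 * q2   q1  q3 
   q3   q3  q3 
(> = start, * = accepting)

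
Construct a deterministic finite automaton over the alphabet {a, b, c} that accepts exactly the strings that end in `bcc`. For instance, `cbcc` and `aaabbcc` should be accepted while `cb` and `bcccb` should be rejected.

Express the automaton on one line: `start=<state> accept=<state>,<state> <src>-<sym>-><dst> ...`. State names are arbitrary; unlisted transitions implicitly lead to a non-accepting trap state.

start=q0 accept=q3 q0-a->q0 q0-b->q1 q0-c->q0 q1-a->q0 q1-b->q1 q1-c->q2 q2-a->q0 q2-b->q1 q2-c->q3 q3-a->q0 q3-b->q1 q3-c->q0

Let each state record the length of the longest suffix of the input read so far that is also a prefix of `bcc`. q1 means the last symbol is `b`; q2 means the last 2 symbols are `bc`; q3 means the last 3 symbols are `bcc`. Accept only at q3, where the string currently ends in `bcc`.
With 4 states:
        a   b   c  
>  q0   q0  q1  q0 
   q1   q0  q1  q2 
   q2   q0  q1  q3 
 * q3   q0  q1  q0 
(> = start, * = accepting)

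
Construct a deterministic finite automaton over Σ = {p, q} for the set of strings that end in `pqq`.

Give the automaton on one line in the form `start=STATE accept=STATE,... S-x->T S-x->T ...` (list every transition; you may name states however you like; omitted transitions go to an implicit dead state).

Let each state record the length of the longest suffix of the input read so far that is also a prefix of `pqq`. S1 means the last symbol is `p`; S2 means the last 2 symbols are `pq`; S3 means the last 3 symbols are `pqq`. Accept only at S3, where the string currently ends in `pqq`.
A 4-state machine:
        p   q  
>  S0   S1  S0 
   S1   S1  S2 
   S2   S1  S3 
 * S3   S1  S0 
(> = start, * = accepting)

start=S0 accept=S3 S0-p->S1 S0-q->S0 S1-p->S1 S1-q->S2 S2-p->S1 S2-q->S3 S3-p->S1 S3-q->S0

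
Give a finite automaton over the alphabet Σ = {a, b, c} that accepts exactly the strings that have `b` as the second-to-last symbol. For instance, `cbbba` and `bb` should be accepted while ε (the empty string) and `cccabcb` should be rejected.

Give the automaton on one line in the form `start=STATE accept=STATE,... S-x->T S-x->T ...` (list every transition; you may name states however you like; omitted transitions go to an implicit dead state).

start=S0 accept=S7,S8,S9 S0-a->S1 S0-b->S2 S0-c->S3 S1-a->S4 S1-b->S5 S1-c->S6 S2-a->S7 S2-b->S8 S2-c->S9 S3-a->S10 S3-b->S11 S3-c->S12 S4-a->S4 S4-b->S5 S4-c->S6 S5-a->S7 S5-b->S8 S5-c->S9 S6-a->S10 S6-b->S11 S6-c->S12 S7-a->S4 S7-b->S5 S7-c->S6 S8-a->S7 S8-b->S8 S8-c->S9 S9-a->S10 S9-b->S11 S9-c->S12 S10-a->S4 S10-b->S5 S10-c->S6 S11-a->S7 S11-b->S8 S11-c->S9 S12-a->S10 S12-b->S11 S12-c->S12

A DFA must remember the last 2 symbols (since which symbol is second-to-last isn't known until the input ends). Use one state per possible window of the last ≤2 symbols; accept from those whose window starts with `b`.
          a    b    c  
>  S0     S1   S2   S3 
   S1     S4   S5   S6 
   S2     S7   S8   S9 
   S3    S10  S11  S12 
   S4     S4   S5   S6 
   S5     S7   S8   S9 
   S6    S10  S11  S12 
 * S7     S4   S5   S6 
 * S8     S7   S8   S9 
 * S9    S10  S11  S12 
   S10    S4   S5   S6 
   S11    S7   S8   S9 
   S12   S10  S11  S12 
(> = start, * = accepting)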